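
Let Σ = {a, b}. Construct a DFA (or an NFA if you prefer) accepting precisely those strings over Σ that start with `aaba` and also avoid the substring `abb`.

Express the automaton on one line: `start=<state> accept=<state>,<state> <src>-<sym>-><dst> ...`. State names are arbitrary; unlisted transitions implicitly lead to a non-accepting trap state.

Handle the two conditions separately and then intersect. One (6 states) tracks whether the input so far still matches the prefix `aaba`; the other (4 states) tracks partial matches of the forbidden pattern `abb`. Each combined state is a pair, one component from each; accept when both components accept. Minimizing collapses redundant product states.
        a   b  
>  q0   q1  q2 
   q1   q3  q2 
   q2   q2  q2 
   q3   q2  q4 
   q4   q5  q2 
 * q5   q5  q6 
 * q6   q5  q2 
(> = start, * = accepting)

start=q0 accept=q5,q6 q0-a->q1 q0-b->q2 q1-a->q3 q1-b->q2 q2-a->q2 q2-b->q2 q3-a->q2 q3-b->q4 q4-a->q5 q4-b->q2 q5-a->q5 q5-b->q6 q6-a->q5 q6-b->q2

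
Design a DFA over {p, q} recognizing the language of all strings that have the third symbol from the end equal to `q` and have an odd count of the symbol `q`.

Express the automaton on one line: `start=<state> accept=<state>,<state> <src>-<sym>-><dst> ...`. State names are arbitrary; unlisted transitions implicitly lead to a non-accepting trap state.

Build one automaton per condition and run them in lockstep. One (15 states) tracks the last 3 symbols read; the other (2 states) tracks the count of `q`s modulo 2. Each combined state is a pair, one component from each; accept when both components accept. Minimizing collapses redundant product states.
       p  q 
>  A   A  B 
   B   C  D 
   C   E  F 
   D   G  H 
 * E   I  F 
   F   G  J 
   G   A  K 
 * H   L  D 
   I   I  F 
   J   L  D 
 * K   C  D 
 * L   E  F 
(> = start, * = accepting)

start=A accept=E,H,K,L A-p->A A-q->B B-p->C B-q->D C-p->E C-q->F D-p->G D-q->H E-p->I E-q->F F-p->G F-q->J G-p->A G-q->K H-p->L H-q->D I-p->I I-q->F J-p->L J-q->D K-p->C K-q->D L-p->E L-q->F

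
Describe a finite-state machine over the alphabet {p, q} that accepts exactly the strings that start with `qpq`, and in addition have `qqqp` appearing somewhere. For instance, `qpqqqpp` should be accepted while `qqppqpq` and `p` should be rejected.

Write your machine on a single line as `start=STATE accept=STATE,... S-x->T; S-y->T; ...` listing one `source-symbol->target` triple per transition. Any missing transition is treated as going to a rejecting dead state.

start=s0; accept=s8; s0-p->s1; s0-q->s2; s1-p->s1; s1-q->s1; s2-p->s3; s2-q->s1; s3-p->s1; s3-q->s4; s4-p->s5; s4-q->s6; s5-p->s5; s5-q->s4; s6-p->s5; s6-q->s7; s7-p->s8; s7-q->s7; s8-p->s8; s8-q->s8

Build one automaton per condition and run them in lockstep. The first has 5 states tracking whether the input so far still matches the prefix `qpq`; the second has 5 states tracking whether and how much of `qqqp` has been seen. A product state is a pair (one from each), accepting exactly when both do. Minimizing collapses redundant product states.
        p   q  
>  s0   s1  s2 
   s1   s1  s1 
   s2   s3  s1 
   s3   s1  s4 
   s4   s5  s6 
   s5   s5  s4 
   s6   s5  s7 
   s7   s8  s7 
 * s8   s8  s8 
(> = start, * = accepting)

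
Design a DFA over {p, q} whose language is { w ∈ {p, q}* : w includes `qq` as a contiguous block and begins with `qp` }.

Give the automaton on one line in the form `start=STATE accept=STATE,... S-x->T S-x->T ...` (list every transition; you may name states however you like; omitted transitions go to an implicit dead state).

start=s0 accept=s7 s0-p->s1 s0-q->s2 s1-p->s1 s1-q->s3 s2-p->s4 s2-q->s5 s3-p->s1 s3-q->s5 s4-p->s4 s4-q->s6 s5-p->s5 s5-q->s5 s6-p->s4 s6-q->s7 s7-p->s7 s7-q->s7

Run two small machines in parallel and take their product. The first has 3 states tracking whether and how much of `qq` has been seen; the second has 4 states tracking whether the input so far still matches the prefix `qp`. A product state is a pair (one from each), accepting exactly when both do.
With 8 states:
        p   q  
>  s0   s1  s2 
   s1   s1  s3 
   s2   s4  s5 
   s3   s1  s5 
   s4   s4  s6 
   s5   s5  s5 
   s6   s4  s7 
 * s7   s7  s7 
(> = start, * = accepting)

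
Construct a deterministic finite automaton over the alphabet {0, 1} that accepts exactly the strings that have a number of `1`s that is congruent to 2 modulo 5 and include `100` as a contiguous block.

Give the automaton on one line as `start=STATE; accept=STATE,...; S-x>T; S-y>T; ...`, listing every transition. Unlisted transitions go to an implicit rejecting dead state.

Build one automaton per condition and run them in lockstep. The first has 5 states tracking the count of `1`s modulo 5; the second has 4 states tracking whether and how much of `100` has been seen. A product state is a pair (one from each), accepting exactly when both do.
          0    1  
>  S0     S0   S1 
   S1     S2   S3 
   S2     S4   S3 
   S3     S5   S6 
   S4     S4   S7 
   S5     S7   S6 
   S6     S8   S9 
 * S7     S7  S10 
   S8    S10   S9 
   S9    S11  S12 
   S10   S10  S13 
   S11   S13  S12 
   S12   S14   S1 
   S13   S13  S15 
   S14   S15   S1 
   S15   S15   S4 
(> = start, * = accepting)

start=S0; accept=S7; S0-0>S0; S0-1>S1; S1-0>S2; S1-1>S3; S2-0>S4; S2-1>S3; S3-0>S5; S3-1>S6; S4-0>S4; S4-1>S7; S5-0>S7; S5-1>S6; S6-0>S8; S6-1>S9; S7-0>S7; S7-1>S10; S8-0>S10; S8-1>S9; S9-0>S11; S9-1>S12; S10-0>S10; S10-1>S13; S11-0>S13; S11-1>S12; S12-0>S14; S12-1>S1; S13-0>S13; S13-1>S15; S14-0>S15; S14-1>S1; S15-0>S15; S15-1>S4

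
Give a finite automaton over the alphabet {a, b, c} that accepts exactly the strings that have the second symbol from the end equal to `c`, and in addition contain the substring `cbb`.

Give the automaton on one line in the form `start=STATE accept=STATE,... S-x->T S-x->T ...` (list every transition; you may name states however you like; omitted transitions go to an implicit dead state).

start=S0 accept=S19,S20,S21 S0-a->S1 S0-b->S2 S0-c->S3 S1-a->S4 S1-b->S5 S1-c->S6 S2-a->S7 S2-b->S8 S2-c->S9 S3-a->S10 S3-b->S11 S3-c->S12 S4-a->S4 S4-b->S5 S4-c->S6 S5-a->S7 S5-b->S8 S5-c->S9 S6-a->S10 S6-b->S11 S6-c->S12 S7-a->S4 S7-b->S5 S7-c->S6 S8-a->S7 S8-b->S8 S8-c->S9 S9-a->S10 S9-b->S11 S9-c->S12 S10-a->S4 S10-b->S5 S10-c->S6 S11-a->S7 S11-b->S13 S11-c->S9 S12-a->S10 S12-b->S11 S12-c->S12 S13-a->S14 S13-b->S13 S13-c->S15 S14-a->S16 S14-b->S17 S14-c->S18 S15-a->S19 S15-b->S20 S15-c->S21 S16-a->S16 S16-b->S17 S16-c->S18 S17-a->S14 S17-b->S13 S17-c->S15 S18-a->S19 S18-b->S20 S18-c->S21 S19-a->S16 S19-b->S17 S19-c->S18 S20-a->S14 S20-b->S13 S20-c->S15 S21-a->S19 S21-b->S20 S21-c->S21

Handle the two conditions separately and then intersect. One (13 states) tracks the last 2 symbols read; the other (4 states) tracks whether and how much of `cbb` has been seen. Each combined state is a pair, one component from each; accept when both components accept.
A 22-state machine:
          a    b    c  
>  S0     S1   S2   S3 
   S1     S4   S5   S6 
   S2     S7   S8   S9 
   S3    S10  S11  S12 
   S4     S4   S5   S6 
   S5     S7   S8   S9 
   S6    S10  S11  S12 
   S7     S4   S5   S6 
   S8     S7   S8   S9 
   S9    S10  S11  S12 
   S10    S4   S5   S6 
   S11    S7  S13   S9 
   S12   S10  S11  S12 
   S13   S14  S13  S15 
   S14   S16  S17  S18 
   S15   S19  S20  S21 
   S16   S16  S17  S18 
   S17   S14  S13  S15 
   S18   S19  S20  S21 
 * S19   S16  S17  S18 
 * S20   S14  S13  S15 
 * S21   S19  S20  S21 
(> = start, * = accepting)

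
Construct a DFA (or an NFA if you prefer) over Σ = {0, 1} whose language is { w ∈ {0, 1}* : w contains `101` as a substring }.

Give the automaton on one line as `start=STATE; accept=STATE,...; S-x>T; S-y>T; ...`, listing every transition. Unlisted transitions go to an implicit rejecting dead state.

start=q0; accept=q3; q0-0>q0; q0-1>q1; q1-0>q2; q1-1>q1; q2-0>q0; q2-1>q3; q3-0>q3; q3-1>q3

Track how much of `101` has been matched so far: state q0 is no progress, q3 is the absorbing accept state reached once `101` has occurred. Intermediate states record partial matches; on a mismatch, fall back to the longest reusable overlap.
With 4 states:
        0   1  
>  q0   q0  q1 
   q1   q2  q1 
   q2   q0  q3 
 * q3   q3  q3 
(> = start, * = accepting)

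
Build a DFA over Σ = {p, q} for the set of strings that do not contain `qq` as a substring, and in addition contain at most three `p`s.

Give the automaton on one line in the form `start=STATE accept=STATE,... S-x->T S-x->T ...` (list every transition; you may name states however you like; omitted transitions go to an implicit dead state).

Run two small machines in parallel and take their product. The first has 3 states tracking partial matches of the forbidden pattern `qq`; the second has 5 states tracking the count of `p`s, saturating at 4. A product state is a pair (one from each), accepting exactly when both do.
A 15-state machine:
          p    q  
>* S0     S1   S2 
 * S1     S3   S4 
 * S2     S1   S5 
 * S3     S6   S7 
 * S4     S3   S8 
   S5     S8   S5 
 * S6     S9  S10 
 * S7     S6  S11 
   S8    S11   S8 
   S9     S9  S12 
 * S10    S9  S13 
   S11   S13  S11 
   S12    S9  S14 
   S13   S14  S13 
   S14   S14  S14 
(> = start, * = accepting)

start=S0 accept=S0,S1,S2,S3,S4,S6,S7,S10 S0-p->S1 S0-q->S2 S1-p->S3 S1-q->S4 S2-p->S1 S2-q->S5 S3-p->S6 S3-q->S7 S4-p->S3 S4-q->S8 S5-p->S8 S5-q->S5 S6-p->S9 S6-q->S10 S7-p->S6 S7-q->S11 S8-p->S11 S8-q->S8 S9-p->S9 S9-q->S12 S10-p->S9 S10-q->S13 S11-p->S13 S11-q->S11 S12-p->S9 S12-q->S14 S13-p->S14 S13-q->S13 S14-p->S14 S14-q->S14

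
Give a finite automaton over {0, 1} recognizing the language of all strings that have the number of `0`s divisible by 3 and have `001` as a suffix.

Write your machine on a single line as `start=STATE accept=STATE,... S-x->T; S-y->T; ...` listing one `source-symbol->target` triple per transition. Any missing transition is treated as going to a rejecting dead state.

start=A; accept=I; A-0->B; A-1->A; B-0->C; B-1->D; C-0->E; C-1->F; D-0->G; D-1->D; E-0->H; E-1->I; F-0->J; F-1->K; G-0->E; G-1->K; H-0->C; H-1->L; I-0->B; I-1->A; J-0->H; J-1->A; K-0->J; K-1->K; L-0->G; L-1->D

Run two small machines in parallel and take their product. The first has 3 states tracking the count of `0`s modulo 3; the second has 4 states tracking how much of the suffix `001` has currently been matched. A product state is a pair (one from each), accepting exactly when both do.
With 12 states:
       0  1 
>  A   B  A 
   B   C  D 
   C   E  F 
   D   G  D 
   E   H  I 
   F   J  K 
   G   E  K 
   H   C  L 
 * I   B  A 
   J   H  A 
   K   J  K 
   L   G  D 
(> = start, * = accepting)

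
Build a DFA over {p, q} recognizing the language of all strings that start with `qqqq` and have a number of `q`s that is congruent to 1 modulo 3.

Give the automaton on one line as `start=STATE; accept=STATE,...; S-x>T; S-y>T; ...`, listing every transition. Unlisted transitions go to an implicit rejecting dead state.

start=A; accept=F; A-p>B; A-q>C; B-p>B; B-q>B; C-p>B; C-q>D; D-p>B; D-q>E; E-p>B; E-q>F; F-p>F; F-q>G; G-p>G; G-q>H; H-p>H; H-q>F

Handle the two conditions separately and then intersect. The first has 6 states tracking whether the input so far still matches the prefix `qqqq`; the second has 3 states tracking the count of `q`s modulo 3. A product state is a pair (one from each), accepting exactly when both do. After merging equivalent states the machine shrinks.
An 8-state machine:
       p  q 
>  A   B  C 
   B   B  B 
   C   B  D 
   D   B  E 
   E   B  F 
 * F   F  G 
   G   G  H 
   H   H  F 
(> = start, * = accepting)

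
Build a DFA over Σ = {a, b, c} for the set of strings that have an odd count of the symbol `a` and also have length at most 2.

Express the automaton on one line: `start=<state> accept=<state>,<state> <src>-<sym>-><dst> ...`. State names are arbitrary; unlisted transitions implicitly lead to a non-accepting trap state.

Build one automaton per condition and run them in lockstep. The first has 2 states tracking the count of `a`s modulo 2; the second has 4 states tracking the input length, saturating at 3. A product state is a pair (one from each), accepting exactly when both do. Minimizing collapses redundant product states.
With 5 states:
        a   b   c  
>  S0   S1  S2  S2 
 * S1   S3  S4  S4 
   S2   S4  S3  S3 
   S3   S3  S3  S3 
 * S4   S3  S3  S3 
(> = start, * = accepting)

start=S0 accept=S1,S4 S0-a->S1 S0-b->S2 S0-c->S2 S1-a->S3 S1-b->S4 S1-c->S4 S2-a->S4 S2-b->S3 S2-c->S3 S3-a->S3 S3-b->S3 S3-c->S3 S4-a->S3 S4-b->S3 S4-c->S3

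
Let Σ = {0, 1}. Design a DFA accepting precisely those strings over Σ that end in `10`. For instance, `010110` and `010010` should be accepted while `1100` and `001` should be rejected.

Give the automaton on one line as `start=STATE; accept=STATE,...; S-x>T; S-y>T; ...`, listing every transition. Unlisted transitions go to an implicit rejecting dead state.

start=s0; accept=s2; s0-0>s0; s0-1>s1; s1-0>s2; s1-1>s1; s2-0>s0; s2-1>s1

Let each state record the length of the longest suffix of the input read so far that is also a prefix of `10`. s1 means the last symbol is `1`; s2 means the last 2 symbols are `10`. Accept only at s2, where the string currently ends in `10`.
A 3-state machine:
        0   1  
>  s0   s0  s1 
   s1   s2  s1 
 * s2   s0  s1 
(> = start, * = accepting)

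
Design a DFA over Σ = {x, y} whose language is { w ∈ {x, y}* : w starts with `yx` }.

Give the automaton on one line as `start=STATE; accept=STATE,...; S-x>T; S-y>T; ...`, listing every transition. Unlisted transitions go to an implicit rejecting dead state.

start=S0; accept=S2; S0-x>S3; S0-y>S1; S1-x>S2; S1-y>S3; S2-x>S2; S2-y>S2; S3-x>S3; S3-y>S3

Walk along `yx` while the input agrees: from S0 take `y` to S1, and so on. Any deviation drops to the rejecting sink S3. Once S2 is reached the prefix is confirmed and every continuation is accepted.
        x   y  
>  S0   S3  S1 
   S1   S2  S3 
 * S2   S2  S2 
   S3   S3  S3 
(> = start, * = accepting)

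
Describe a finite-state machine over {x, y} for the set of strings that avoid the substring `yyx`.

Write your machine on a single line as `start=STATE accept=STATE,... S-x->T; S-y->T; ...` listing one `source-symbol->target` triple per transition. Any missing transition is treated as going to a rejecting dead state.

start=q0; accept=q0,q1,q2; q0-x->q0; q0-y->q1; q1-x->q0; q1-y->q2; q2-x->q3; q2-y->q2; q3-x->q3; q3-y->q3

Track partial matches of the forbidden pattern `yyx`. State q3 is a dead state reached once `yyx` has occurred; every other state accepts. q0 means no part of `yyx` is currently matched.
4 states suffice.
        x   y  
>* q0   q0  q1 
 * q1   q0  q2 
 * q2   q3  q2 
   q3   q3  q3 
(> = start, * = accepting)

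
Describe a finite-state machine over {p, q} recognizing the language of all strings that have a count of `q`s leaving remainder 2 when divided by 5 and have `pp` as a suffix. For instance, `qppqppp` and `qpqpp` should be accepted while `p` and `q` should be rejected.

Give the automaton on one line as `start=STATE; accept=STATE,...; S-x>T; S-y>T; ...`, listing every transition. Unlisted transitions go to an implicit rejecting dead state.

start=A; accept=F; A-p>A; A-q>B; B-p>B; B-q>C; C-p>D; C-q>E; D-p>F; D-q>E; E-p>E; E-q>G; F-p>F; F-q>E; G-p>G; G-q>A

Build one automaton per condition and run them in lockstep. The first has 5 states tracking the count of `q`s modulo 5; the second has 3 states tracking how much of the suffix `pp` has currently been matched. A product state is a pair (one from each), accepting exactly when both do. Equivalent product states are then merged.
       p  q 
>  A   A  B 
   B   B  C 
   C   D  E 
   D   F  E 
   E   E  G 
 * F   F  E 
   G   G  A 
(> = start, * = accepting)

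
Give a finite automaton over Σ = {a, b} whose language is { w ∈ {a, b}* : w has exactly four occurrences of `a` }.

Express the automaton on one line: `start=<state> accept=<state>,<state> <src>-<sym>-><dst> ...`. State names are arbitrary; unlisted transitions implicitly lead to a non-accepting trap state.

Only the number of `a`s matters, and only up to 5. Make a chain S0 → S1 → S2 → S3 → S4 → S5 advanced by each `a` (with S5 absorbing); every other symbol self-loops. The accepting set is {S4}.
        a   b  
>  S0   S1  S0 
   S1   S2  S1 
   S2   S3  S2 
   S3   S4  S3 
 * S4   S5  S4 
   S5   S5  S5 
(> = start, * = accepting)

start=S0 accept=S4 S0-a->S1 S0-b->S0 S1-a->S2 S1-b->S1 S2-a->S3 S2-b->S2 S3-a->S4 S3-b->S3 S4-a->S5 S4-b->S4 S5-a->S5 S5-b->S5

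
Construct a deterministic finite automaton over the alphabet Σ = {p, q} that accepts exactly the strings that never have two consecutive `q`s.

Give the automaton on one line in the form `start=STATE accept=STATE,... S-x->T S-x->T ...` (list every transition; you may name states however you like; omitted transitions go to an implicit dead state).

This is the complement of 'contains `qq`'. Use the same substring-matching states — s0 through s2 holding how much of `qq` has just been matched — but flip the accepting set: everything except the trap s2 accepts.
3 states suffice.
        p   q  
>* s0   s0  s1 
 * s1   s0  s2 
   s2   s2  s2 
(> = start, * = accepting)

start=s0 accept=s0,s1 s0-p->s0 s0-q->s1 s1-p->s0 s1-q->s2 s2-p->s2 s2-q->s2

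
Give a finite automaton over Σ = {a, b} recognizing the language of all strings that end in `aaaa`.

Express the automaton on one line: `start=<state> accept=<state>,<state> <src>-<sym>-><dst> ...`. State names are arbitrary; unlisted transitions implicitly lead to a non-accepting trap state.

start=q0 accept=q4 q0-a->q1 q0-b->q0 q1-a->q2 q1-b->q0 q2-a->q3 q2-b->q0 q3-a->q4 q3-b->q0 q4-a->q4 q4-b->q0

Remember how much of `aaaa` the current input suffix matches. State q0 means no match yet; q1 means the last symbol is `a`; q2 means the last 2 symbols are `aa`; q3 means the last 3 symbols are `aaa`; q4 means the last 4 symbols are `aaaa`. Only q4 accepts. On a mismatch, fall back to the longest proper suffix that is still a prefix of `aaaa`.
With 5 states:
        a   b  
>  q0   q1  q0 
   q1   q2  q0 
   q2   q3  q0 
   q3   q4  q0 
 * q4   q4  q0 
(> = start, * = accepting)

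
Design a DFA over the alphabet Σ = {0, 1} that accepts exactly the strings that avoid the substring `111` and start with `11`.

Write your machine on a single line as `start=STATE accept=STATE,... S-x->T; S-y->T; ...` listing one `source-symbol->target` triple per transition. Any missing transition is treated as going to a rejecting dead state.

Handle the two conditions separately and then intersect. One (4 states) tracks partial matches of the forbidden pattern `111`; the other (4 states) tracks whether the input so far still matches the prefix `11`. Each combined state is a pair, one component from each; accept when both components accept. After merging equivalent states the machine shrinks.
With 6 states:
        0   1  
>  S0   S1  S2 
   S1   S1  S1 
   S2   S1  S3 
 * S3   S4  S1 
 * S4   S4  S5 
 * S5   S4  S3 
(> = start, * = accepting)

start=S0; accept=S3,S4,S5; S0-0->S1; S0-1->S2; S1-0->S1; S1-1->S1; S2-0->S1; S2-1->S3; S3-0->S4; S3-1->S1; S4-0->S4; S4-1->S5; S5-0->S4; S5-1->S3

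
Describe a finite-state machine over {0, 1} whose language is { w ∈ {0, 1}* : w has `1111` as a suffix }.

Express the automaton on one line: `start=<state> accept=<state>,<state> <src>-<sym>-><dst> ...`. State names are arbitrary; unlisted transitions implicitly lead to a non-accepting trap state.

start=q0 accept=q4 q0-0->q0 q0-1->q1 q1-0->q0 q1-1->q2 q2-0->q0 q2-1->q3 q3-0->q0 q3-1->q4 q4-0->q0 q4-1->q4

Let each state record the length of the longest suffix of the input read so far that is also a prefix of `1111`. q1 means the last symbol is `1`; q2 means the last 2 symbols are `11`; q3 means the last 3 symbols are `111`; q4 means the last 4 symbols are `1111`. Accept only at q4, where the string currently ends in `1111`.
        0   1  
>  q0   q0  q1 
   q1   q0  q2 
   q2   q0  q3 
   q3   q0  q4 
 * q4   q0  q4 
(> = start, * = accepting)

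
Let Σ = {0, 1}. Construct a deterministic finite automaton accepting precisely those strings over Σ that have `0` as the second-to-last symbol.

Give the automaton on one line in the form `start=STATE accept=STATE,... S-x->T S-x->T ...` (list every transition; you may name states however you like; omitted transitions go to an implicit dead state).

start=S0 accept=S3,S4 S0-0->S1 S0-1->S2 S1-0->S3 S1-1->S4 S2-0->S5 S2-1->S6 S3-0->S3 S3-1->S4 S4-0->S5 S4-1->S6 S5-0->S3 S5-1->S4 S6-0->S5 S6-1->S6

A DFA must remember the last 2 symbols (since which symbol is second-to-last isn't known until the input ends). Use one state per possible window of the last ≤2 symbols; accept from those whose window starts with `0`.
7 states suffice.
        0   1  
>  S0   S1  S2 
   S1   S3  S4 
   S2   S5  S6 
 * S3   S3  S4 
 * S4   S5  S6 
   S5   S3  S4 
   S6   S5  S6 
(> = start, * = accepting)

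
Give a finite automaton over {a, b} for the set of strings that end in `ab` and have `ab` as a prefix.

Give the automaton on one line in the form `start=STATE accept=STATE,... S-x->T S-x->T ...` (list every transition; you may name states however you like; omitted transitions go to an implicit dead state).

Handle the two conditions separately and then intersect. One (3 states) tracks how much of the suffix `ab` has currently been matched; the other (4 states) tracks whether the input so far still matches the prefix `ab`. Each combined state is a pair, one component from each; accept when both components accept.
With 8 states:
        a   b  
>  s0   s1  s2 
   s1   s3  s4 
   s2   s3  s2 
   s3   s3  s5 
 * s4   s6  s7 
   s5   s3  s2 
   s6   s6  s4 
   s7   s6  s7 
(> = start, * = accepting)

start=s0 accept=s4 s0-a->s1 s0-b->s2 s1-a->s3 s1-b->s4 s2-a->s3 s2-b->s2 s3-a->s3 s3-b->s5 s4-a->s6 s4-b->s7 s5-a->s3 s5-b->s2 s6-a->s6 s6-b->s4 s7-a->s6 s7-b->s7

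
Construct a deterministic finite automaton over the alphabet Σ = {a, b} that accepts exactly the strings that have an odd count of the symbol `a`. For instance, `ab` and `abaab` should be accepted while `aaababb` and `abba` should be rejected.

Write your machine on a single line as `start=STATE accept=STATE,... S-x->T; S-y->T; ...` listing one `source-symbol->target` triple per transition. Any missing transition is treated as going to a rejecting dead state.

Keep the running count of `a`s modulo 2: each `a` advances along the cycle q0 → q1 → q0 while other symbols loop. Accept at q1.
A 2-state machine:
        a   b  
>  q0   q1  q0 
 * q1   q0  q1 
(> = start, * = accepting)

start=q0; accept=q1; q0-a->q1; q0-b->q0; q1-a->q0; q1-b->q1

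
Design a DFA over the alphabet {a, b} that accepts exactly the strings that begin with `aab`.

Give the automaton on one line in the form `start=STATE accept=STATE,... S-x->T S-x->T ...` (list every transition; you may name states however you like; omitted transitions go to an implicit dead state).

Walk along `aab` while the input agrees: from S0 take `a` to S1, and so on. Any deviation drops to the rejecting sink S4. Once S3 is reached the prefix is confirmed and every continuation is accepted.
A 5-state machine:
        a   b  
>  S0   S1  S4 
   S1   S2  S4 
   S2   S4  S3 
 * S3   S3  S3 
   S4   S4  S4 
(> = start, * = accepting)

start=S0 accept=S3 S0-a->S1 S0-b->S4 S1-a->S2 S1-b->S4 S2-a->S4 S2-b->S3 S3-a->S3 S3-b->S3 S4-a->S4 S4-b->S4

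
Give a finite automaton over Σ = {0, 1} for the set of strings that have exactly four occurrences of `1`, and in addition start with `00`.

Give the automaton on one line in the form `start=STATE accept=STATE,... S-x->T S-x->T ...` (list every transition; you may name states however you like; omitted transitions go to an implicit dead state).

Build one automaton per condition and run them in lockstep. One (6 states) tracks the count of `1`s, saturating at 5; the other (4 states) tracks whether the input so far still matches the prefix `00`. Each combined state is a pair, one component from each; accept when both components accept. After merging equivalent states the machine shrinks.
8 states suffice.
        0   1  
>  s0   s1  s2 
   s1   s3  s2 
   s2   s2  s2 
   s3   s3  s4 
   s4   s4  s5 
   s5   s5  s6 
   s6   s6  s7 
 * s7   s7  s2 
(> = start, * = accepting)

start=s0 accept=s7 s0-0->s1 s0-1->s2 s1-0->s3 s1-1->s2 s2-0->s2 s2-1->s2 s3-0->s3 s3-1->s4 s4-0->s4 s4-1->s5 s5-0->s5 s5-1->s6 s6-0->s6 s6-1->s7 s7-0->s7 s7-1->s2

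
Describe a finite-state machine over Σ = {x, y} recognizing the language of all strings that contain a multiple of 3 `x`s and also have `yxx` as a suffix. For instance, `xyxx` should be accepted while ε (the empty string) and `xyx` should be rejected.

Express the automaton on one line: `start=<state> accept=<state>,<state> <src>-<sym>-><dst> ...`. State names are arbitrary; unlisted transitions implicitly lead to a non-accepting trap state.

Build one automaton per condition and run them in lockstep. One (3 states) tracks the count of `x`s modulo 3; the other (4 states) tracks how much of the suffix `yxx` has currently been matched. Each combined state is a pair, one component from each; accept when both components accept. After merging equivalent states the machine shrinks.
6 states suffice.
        x   y  
>  S0   S1  S0 
   S1   S2  S3 
   S2   S0  S2 
   S3   S4  S3 
   S4   S5  S2 
 * S5   S1  S0 
(> = start, * = accepting)

start=S0 accept=S5 S0-x->S1 S0-y->S0 S1-x->S2 S1-y->S3 S2-x->S0 S2-y->S2 S3-x->S4 S3-y->S3 S4-x->S5 S4-y->S2 S5-x->S1 S5-y->S0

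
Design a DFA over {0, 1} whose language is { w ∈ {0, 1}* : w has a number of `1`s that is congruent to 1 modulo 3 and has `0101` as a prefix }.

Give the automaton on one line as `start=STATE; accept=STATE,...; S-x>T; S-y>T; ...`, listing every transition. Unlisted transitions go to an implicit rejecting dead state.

Run two small machines in parallel and take their product. The first has 3 states tracking the count of `1`s modulo 3; the second has 6 states tracking whether the input so far still matches the prefix `0101`. A product state is a pair (one from each), accepting exactly when both do.
10 states suffice.
        0   1  
>  q0   q1  q2 
   q1   q3  q4 
   q2   q2  q5 
   q3   q3  q2 
   q4   q6  q5 
   q5   q5  q3 
   q6   q2  q7 
   q7   q7  q8 
   q8   q8  q9 
 * q9   q9  q7 
(> = start, * = accepting)

start=q0; accept=q9; q0-0>q1; q0-1>q2; q1-0>q3; q1-1>q4; q2-0>q2; q2-1>q5; q3-0>q3; q3-1>q2; q4-0>q6; q4-1>q5; q5-0>q5; q5-1>q3; q6-0>q2; q6-1>q7; q7-0>q7; q7-1>q8; q8-0>q8; q8-1>q9; q9-0>q9; q9-1>q7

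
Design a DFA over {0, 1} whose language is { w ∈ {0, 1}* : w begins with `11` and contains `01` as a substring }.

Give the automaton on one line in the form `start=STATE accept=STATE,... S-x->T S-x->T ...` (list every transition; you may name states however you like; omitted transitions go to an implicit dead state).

start=q0 accept=q5 q0-0->q1 q0-1->q2 q1-0->q1 q1-1->q1 q2-0->q1 q2-1->q3 q3-0->q4 q3-1->q3 q4-0->q4 q4-1->q5 q5-0->q5 q5-1->q5

Run two small machines in parallel and take their product. The first has 4 states tracking whether the input so far still matches the prefix `11`; the second has 3 states tracking whether and how much of `01` has been seen. A product state is a pair (one from each), accepting exactly when both do. Equivalent product states are then merged.
        0   1  
>  q0   q1  q2 
   q1   q1  q1 
   q2   q1  q3 
   q3   q4  q3 
   q4   q4  q5 
 * q5   q5  q5 
(> = start, * = accepting)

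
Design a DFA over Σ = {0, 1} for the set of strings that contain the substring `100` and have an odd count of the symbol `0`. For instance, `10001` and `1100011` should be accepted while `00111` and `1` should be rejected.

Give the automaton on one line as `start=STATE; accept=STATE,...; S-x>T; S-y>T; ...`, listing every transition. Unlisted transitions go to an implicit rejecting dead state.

start=q0; accept=q7; q0-0>q1; q0-1>q2; q1-0>q0; q1-1>q3; q2-0>q4; q2-1>q2; q3-0>q5; q3-1>q3; q4-0>q6; q4-1>q3; q5-0>q7; q5-1>q2; q6-0>q7; q6-1>q6; q7-0>q6; q7-1>q7

Run two small machines in parallel and take their product. The first has 4 states tracking whether and how much of `100` has been seen; the second has 2 states tracking the count of `0`s modulo 2. A product state is a pair (one from each), accepting exactly when both do.
        0   1  
>  q0   q1  q2 
   q1   q0  q3 
   q2   q4  q2 
   q3   q5  q3 
   q4   q6  q3 
   q5   q7  q2 
   q6   q7  q6 
 * q7   q6  q7 
(> = start, * = accepting)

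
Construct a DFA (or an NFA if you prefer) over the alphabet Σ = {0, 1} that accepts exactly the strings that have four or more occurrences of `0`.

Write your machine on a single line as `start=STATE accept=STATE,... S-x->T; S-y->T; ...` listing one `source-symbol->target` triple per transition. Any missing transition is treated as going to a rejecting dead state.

Count `0`s, saturating at 5: states S0 through S4 mean 0 through 4 `0`s seen; S5 means more than 4. Each `0` increments (capped at S5); other symbols loop. Accept from {S4, S5}.
A 6-state machine:
        0   1  
>  S0   S1  S0 
   S1   S2  S1 
   S2   S3  S2 
   S3   S4  S3 
 * S4   S5  S4 
 * S5   S5  S5 
(> = start, * = accepting)

start=S0; accept=S4,S5; S0-0->S1; S0-1->S0; S1-0->S2; S1-1->S1; S2-0->S3; S2-1->S2; S3-0->S4; S3-1->S3; S4-0->S5; S4-1->S4; S5-0->S5; S5-1->S5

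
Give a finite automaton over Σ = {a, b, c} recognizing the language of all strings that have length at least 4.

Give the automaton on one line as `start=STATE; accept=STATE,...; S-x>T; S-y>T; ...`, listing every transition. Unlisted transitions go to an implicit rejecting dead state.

start=s0; accept=s4,s5; s0-a>s1; s0-b>s1; s0-c>s1; s1-a>s2; s1-b>s2; s1-c>s2; s2-a>s3; s2-b>s3; s2-c>s3; s3-a>s4; s3-b>s4; s3-c>s4; s4-a>s5; s4-b>s5; s4-c>s5; s5-a>s5; s5-b>s5; s5-c>s5

We only need to distinguish lengths 0, 1, …, 4, and '>4'. Chain s0 → s1 → s2 → s3 → s4 → s5 on every symbol, with s5 looping. Accepting states: {s4, s5}.
With 6 states:
        a   b   c  
>  s0   s1  s1  s1 
   s1   s2  s2  s2 
   s2   s3  s3  s3 
   s3   s4  s4  s4 
 * s4   s5  s5  s5 
 * s5   s5  s5  s5 
(> = start, * = accepting)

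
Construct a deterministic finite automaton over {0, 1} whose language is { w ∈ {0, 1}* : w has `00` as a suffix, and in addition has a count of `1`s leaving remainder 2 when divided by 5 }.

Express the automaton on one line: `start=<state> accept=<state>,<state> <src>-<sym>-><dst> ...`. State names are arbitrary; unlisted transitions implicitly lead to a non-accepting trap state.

start=q0 accept=q5 q0-0->q0 q0-1->q1 q1-0->q1 q1-1->q2 q2-0->q3 q2-1->q4 q3-0->q5 q3-1->q4 q4-0->q4 q4-1->q6 q5-0->q5 q5-1->q4 q6-0->q6 q6-1->q0

Handle the two conditions separately and then intersect. The first has 3 states tracking how much of the suffix `00` has currently been matched; the second has 5 states tracking the count of `1`s modulo 5. A product state is a pair (one from each), accepting exactly when both do. Minimizing collapses redundant product states.
7 states suffice.
        0   1  
>  q0   q0  q1 
   q1   q1  q2 
   q2   q3  q4 
   q3   q5  q4 
   q4   q4  q6 
 * q5   q5  q4 
   q6   q6  q0 
(> = start, * = accepting)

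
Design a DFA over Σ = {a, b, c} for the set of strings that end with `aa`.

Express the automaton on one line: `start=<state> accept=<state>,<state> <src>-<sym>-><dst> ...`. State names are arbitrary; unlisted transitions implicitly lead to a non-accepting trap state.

start=S0 accept=S2 S0-a->S1 S0-b->S0 S0-c->S0 S1-a->S2 S1-b->S0 S1-c->S0 S2-a->S2 S2-b->S0 S2-c->S0

Let each state record the length of the longest suffix of the input read so far that is also a prefix of `aa`. S1 means the last symbol is `a`; S2 means the last 2 symbols are `aa`. Accept only at S2, where the string currently ends in `aa`.
        a   b   c  
>  S0   S1  S0  S0 
   S1   S2  S0  S0 
 * S2   S2  S0  S0 
(> = start, * = accepting)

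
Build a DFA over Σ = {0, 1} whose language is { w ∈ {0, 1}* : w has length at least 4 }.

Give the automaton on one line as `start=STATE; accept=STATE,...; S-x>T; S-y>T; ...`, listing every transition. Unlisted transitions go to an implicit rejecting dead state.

start=S0; accept=S4,S5; S0-0>S1; S0-1>S1; S1-0>S2; S1-1>S2; S2-0>S3; S2-1>S3; S3-0>S4; S3-1>S4; S4-0>S5; S4-1>S5; S5-0>S5; S5-1>S5

We only need to distinguish lengths 0, 1, …, 4, and '>4'. Chain S0 → S1 → S2 → S3 → S4 → S5 on every symbol, with S5 looping. Accepting states: {S4, S5}.
6 states suffice.
        0   1  
>  S0   S1  S1 
   S1   S2  S2 
   S2   S3  S3 
   S3   S4  S4 
 * S4   S5  S5 
 * S5   S5  S5 
(> = start, * = accepting)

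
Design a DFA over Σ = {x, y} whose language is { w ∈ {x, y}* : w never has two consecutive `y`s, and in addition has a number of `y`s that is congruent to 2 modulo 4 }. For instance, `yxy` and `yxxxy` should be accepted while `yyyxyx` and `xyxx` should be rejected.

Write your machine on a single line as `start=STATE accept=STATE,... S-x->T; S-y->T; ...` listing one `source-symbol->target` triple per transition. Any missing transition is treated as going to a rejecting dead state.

Handle the two conditions separately and then intersect. The first has 3 states tracking partial matches of the forbidden pattern `yy`; the second has 4 states tracking the count of `y`s modulo 4. A product state is a pair (one from each), accepting exactly when both do.
       x  y 
>  A   A  B 
   B   C  D 
   C   C  E 
   D   D  F 
 * E   G  F 
   F   F  H 
 * G   G  I 
   H   H  J 
   I   K  H 
   J   J  D 
   K   K  L 
   L   A  J 
(> = start, * = accepting)

start=A; accept=E,G; A-x->A; A-y->B; B-x->C; B-y->D; C-x->C; C-y->E; D-x->D; D-y->F; E-x->G; E-y->F; F-x->F; F-y->H; G-x->G; G-y->I; H-x->H; H-y->J; I-x->K; I-y->H; J-x->J; J-y->D; K-x->K; K-y->L; L-x->A; L-y->J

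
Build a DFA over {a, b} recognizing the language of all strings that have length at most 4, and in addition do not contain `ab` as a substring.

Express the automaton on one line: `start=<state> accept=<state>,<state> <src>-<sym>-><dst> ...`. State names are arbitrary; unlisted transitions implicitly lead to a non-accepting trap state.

Run two small machines in parallel and take their product. One (6 states) tracks the input length, saturating at 5; the other (3 states) tracks partial matches of the forbidden pattern `ab`. Each combined state is a pair, one component from each; accept when both components accept.
15 states suffice.
          a    b  
>* s0     s1   s2 
 * s1     s3   s4 
 * s2     s3   s5 
 * s3     s6   s7 
   s4     s7   s7 
 * s5     s6   s8 
 * s6     s9  s10 
   s7    s10  s10 
 * s8     s9  s11 
 * s9    s12  s13 
   s10   s13  s13 
 * s11   s12  s14 
   s12   s12  s13 
   s13   s13  s13 
   s14   s12  s14 
(> = start, * = accepting)

start=s0 accept=s0,s1,s2,s3,s5,s6,s8,s9,s11 s0-a->s1 s0-b->s2 s1-a->s3 s1-b->s4 s2-a->s3 s2-b->s5 s3-a->s6 s3-b->s7 s4-a->s7 s4-b->s7 s5-a->s6 s5-b->s8 s6-a->s9 s6-b->s10 s7-a->s10 s7-b->s10 s8-a->s9 s8-b->s11 s9-a->s12 s9-b->s13 s10-a->s13 s10-b->s13 s11-a->s12 s11-b->s14 s12-a->s12 s12-b->s13 s13-a->s13 s13-b->s13 s14-a->s12 s14-b->s14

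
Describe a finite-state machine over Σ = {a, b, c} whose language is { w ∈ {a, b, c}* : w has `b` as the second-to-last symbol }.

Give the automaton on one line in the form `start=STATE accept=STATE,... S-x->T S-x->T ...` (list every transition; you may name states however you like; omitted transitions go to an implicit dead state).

A DFA must remember the last 2 symbols (since which symbol is second-to-last isn't known until the input ends). Use one state per possible window of the last ≤2 symbols; accept from those whose window starts with `b`.
13 states suffice.
          a    b    c  
>  S0     S1   S2   S3 
   S1     S4   S5   S6 
   S2     S7   S8   S9 
   S3    S10  S11  S12 
   S4     S4   S5   S6 
   S5     S7   S8   S9 
   S6    S10  S11  S12 
 * S7     S4   S5   S6 
 * S8     S7   S8   S9 
 * S9    S10  S11  S12 
   S10    S4   S5   S6 
   S11    S7   S8   S9 
   S12   S10  S11  S12 
(> = start, * = accepting)

start=S0 accept=S7,S8,S9 S0-a->S1 S0-b->S2 S0-c->S3 S1-a->S4 S1-b->S5 S1-c->S6 S2-a->S7 S2-b->S8 S2-c->S9 S3-a->S10 S3-b->S11 S3-c->S12 S4-a->S4 S4-b->S5 S4-c->S6 S5-a->S7 S5-b->S8 S5-c->S9 S6-a->S10 S6-b->S11 S6-c->S12 S7-a->S4 S7-b->S5 S7-c->S6 S8-a->S7 S8-b->S8 S8-c->S9 S9-a->S10 S9-b->S11 S9-c->S12 S10-a->S4 S10-b->S5 S10-c->S6 S11-a->S7 S11-b->S8 S11-c->S9 S12-a->S10 S12-b->S11 S12-c->S12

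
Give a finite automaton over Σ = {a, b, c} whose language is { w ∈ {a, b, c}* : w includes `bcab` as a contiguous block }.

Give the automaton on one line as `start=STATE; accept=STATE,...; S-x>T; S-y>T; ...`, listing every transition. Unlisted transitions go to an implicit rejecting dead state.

start=S0; accept=S4; S0-a>S0; S0-b>S1; S0-c>S0; S1-a>S0; S1-b>S1; S1-c>S2; S2-a>S3; S2-b>S1; S2-c>S0; S3-a>S0; S3-b>S4; S3-c>S0; S4-a>S4; S4-b>S4; S4-c>S4

States S0..S3 record the length of the longest prefix of `bcab` that matches the current input suffix. Reaching S4 means `bcab` has been seen, and we stay there forever. Accept from S4.
With 5 states:
        a   b   c  
>  S0   S0  S1  S0 
   S1   S0  S1  S2 
   S2   S3  S1  S0 
   S3   S0  S4  S0 
 * S4   S4  S4  S4 
(> = start, * = accepting)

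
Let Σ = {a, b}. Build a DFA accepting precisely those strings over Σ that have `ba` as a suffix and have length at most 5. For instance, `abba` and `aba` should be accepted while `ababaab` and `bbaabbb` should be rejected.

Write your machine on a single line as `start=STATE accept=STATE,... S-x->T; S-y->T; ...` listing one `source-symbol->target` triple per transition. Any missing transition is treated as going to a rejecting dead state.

start=q0; accept=q5,q8,q11; q0-a->q1; q0-b->q2; q1-a->q3; q1-b->q4; q2-a->q5; q2-b->q4; q3-a->q6; q3-b->q7; q4-a->q8; q4-b->q7; q5-a->q6; q5-b->q7; q6-a->q9; q6-b->q10; q7-a->q11; q7-b->q10; q8-a->q9; q8-b->q10; q9-a->q9; q9-b->q9; q10-a->q11; q10-b->q9; q11-a->q9; q11-b->q9

Handle the two conditions separately and then intersect. One (3 states) tracks how much of the suffix `ba` has currently been matched; the other (7 states) tracks the input length, saturating at 6. Each combined state is a pair, one component from each; accept when both components accept. Equivalent product states are then merged.
12 states suffice.
          a    b  
>  q0     q1   q2 
   q1     q3   q4 
   q2     q5   q4 
   q3     q6   q7 
   q4     q8   q7 
 * q5     q6   q7 
   q6     q9  q10 
   q7    q11  q10 
 * q8     q9  q10 
   q9     q9   q9 
   q10   q11   q9 
 * q11    q9   q9 
(> = start, * = accepting)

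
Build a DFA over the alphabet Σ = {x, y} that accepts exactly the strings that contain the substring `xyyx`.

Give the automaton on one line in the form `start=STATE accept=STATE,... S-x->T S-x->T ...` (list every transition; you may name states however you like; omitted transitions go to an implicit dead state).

States s0..s3 record the length of the longest prefix of `xyyx` that matches the current input suffix. Reaching s4 means `xyyx` has been seen, and we stay there forever. Accept from s4.
5 states suffice.
        x   y  
>  s0   s1  s0 
   s1   s1  s2 
   s2   s1  s3 
   s3   s4  s0 
 * s4   s4  s4 
(> = start, * = accepting)

start=s0 accept=s4 s0-x->s1 s0-y->s0 s1-x->s1 s1-y->s2 s2-x->s1 s2-y->s3 s3-x->s4 s3-y->s0 s4-x->s4 s4-y->s4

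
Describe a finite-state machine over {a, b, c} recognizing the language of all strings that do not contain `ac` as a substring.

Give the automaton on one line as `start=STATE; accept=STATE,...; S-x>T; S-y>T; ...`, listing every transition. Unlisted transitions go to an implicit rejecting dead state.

Track partial matches of the forbidden pattern `ac`. State S2 is a dead state reached once `ac` has occurred; every other state accepts. S0 means no part of `ac` is currently matched.
A 3-state machine:
        a   b   c  
>* S0   S1  S0  S0 
 * S1   S1  S0  S2 
   S2   S2  S2  S2 
(> = start, * = accepting)

start=S0; accept=S0,S1; S0-a>S1; S0-b>S0; S0-c>S0; S1-a>S1; S1-b>S0; S1-c>S2; S2-a>S2; S2-b>S2; S2-c>S2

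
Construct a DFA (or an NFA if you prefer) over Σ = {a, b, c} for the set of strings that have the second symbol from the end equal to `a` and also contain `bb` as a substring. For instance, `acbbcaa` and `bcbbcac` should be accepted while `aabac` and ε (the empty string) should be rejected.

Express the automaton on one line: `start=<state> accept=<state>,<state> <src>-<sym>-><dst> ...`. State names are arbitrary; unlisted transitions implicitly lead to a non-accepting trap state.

Handle the two conditions separately and then intersect. The first has 13 states tracking the last 2 symbols read; the second has 3 states tracking whether and how much of `bb` has been seen. A product state is a pair (one from each), accepting exactly when both do.
          a    b    c  
>  q0     q1   q2   q3 
   q1     q4   q5   q6 
   q2     q7   q8   q9 
   q3    q10  q11  q12 
   q4     q4   q5   q6 
   q5     q7   q8   q9 
   q6    q10  q11  q12 
   q7     q4   q5   q6 
   q8    q13   q8  q14 
   q9    q10  q11  q12 
   q10    q4   q5   q6 
   q11    q7   q8   q9 
   q12   q10  q11  q12 
   q13   q15  q16  q17 
   q14   q18  q19  q20 
 * q15   q15  q16  q17 
 * q16   q13   q8  q14 
 * q17   q18  q19  q20 
   q18   q15  q16  q17 
   q19   q13   q8  q14 
   q20   q18  q19  q20 
(> = start, * = accepting)

start=q0 accept=q15,q16,q17 q0-a->q1 q0-b->q2 q0-c->q3 q1-a->q4 q1-b->q5 q1-c->q6 q2-a->q7 q2-b->q8 q2-c->q9 q3-a->q10 q3-b->q11 q3-c->q12 q4-a->q4 q4-b->q5 q4-c->q6 q5-a->q7 q5-b->q8 q5-c->q9 q6-a->q10 q6-b->q11 q6-c->q12 q7-a->q4 q7-b->q5 q7-c->q6 q8-a->q13 q8-b->q8 q8-c->q14 q9-a->q10 q9-b->q11 q9-c->q12 q10-a->q4 q10-b->q5 q10-c->q6 q11-a->q7 q11-b->q8 q11-c->q9 q12-a->q10 q12-b->q11 q12-c->q12 q13-a->q15 q13-b->q16 q13-c->q17 q14-a->q18 q14-b->q19 q14-c->q20 q15-a->q15 q15-b->q16 q15-c->q17 q16-a->q13 q16-b->q8 q16-c->q14 q17-a->q18 q17-b->q19 q17-c->q20 q18-a->q15 q18-b->q16 q18-c->q17 q19-a->q13 q19-b->q8 q19-c->q14 q20-a->q18 q20-b->q19 q20-c->q20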